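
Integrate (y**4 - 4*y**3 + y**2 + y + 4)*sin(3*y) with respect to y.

Use integration by parts with u = y**4 - 4*y**3 + y**2 + y + 4, dv = sin(3*y) dy, so v = -cos(3*y)/3.
Apply parts 4 times (tabular method): alternate signs, differentiate u down to 0, integrate dv up.

-y**4*cos(3*y)/3 + 4*y**3*sin(3*y)/9 + 4*y**3*cos(3*y)/3 - 4*y**2*sin(3*y)/3 + y**2*cos(3*y)/9 - 2*y*sin(3*y)/27 - 11*y*cos(3*y)/9 + 11*sin(3*y)/27 - 110*cos(3*y)/81 + C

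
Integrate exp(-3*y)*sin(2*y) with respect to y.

Let I denote the integral. Integrate by parts with u = sin(2*y), dv = exp(-3*y) dy, so v = -exp(-3*y)/3: I = -exp(-3*y)*sin(2*y)/3 + (2/3)·∫ exp(-3*y)*cos(2*y) dy.
Apply parts again with u = cos(2*y), dv = exp(-3*y) dy: ∫ exp(-3*y)*cos(2*y) dy = -exp(-3*y)*cos(2*y)/3 − (2/3)·I. Substituting back brings back I: I = -exp(-3*y)*sin(2*y)/3 - 2*exp(-3*y)*cos(2*y)/9 − (4/9)·I.
Solving for I: (1 + 4/9)·I equals the remaining terms, so I = (9/13)·(-exp(-3*y)*sin(2*y)/3 - 2*exp(-3*y)*cos(2*y)/9).

-3*exp(-3*y)*sin(2*y)/13 - 2*exp(-3*y)*cos(2*y)/13 + C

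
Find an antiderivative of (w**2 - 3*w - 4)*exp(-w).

(-w**2 + w + 5)*exp(-w) + C

Use integration by parts with u = w**2 - 3*w - 4, dv = exp(-w) dw, so v = -exp(-w).
Apply parts 2 times (tabular method): alternate signs, differentiate u down to 0, integrate dv up.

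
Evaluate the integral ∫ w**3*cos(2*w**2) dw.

Let u = w², du = 2w dw; rewrite as (1/2)∫ u^1·cos(2u) du.
Now integrate by parts 1 time.

w**2*sin(2*w**2)/4 + cos(2*w**2)/8 + C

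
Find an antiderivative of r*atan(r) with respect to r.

r**2*atan(r)/2 - r/2 + atan(r)/2 + C

Use integration by parts with u = arctan(r), dv = r dr.
Then du = 1/(r**2 + 1) dr.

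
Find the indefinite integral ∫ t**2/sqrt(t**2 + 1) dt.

t*sqrt(t**2 + 1)/2 - log(t + sqrt(t**2 + 1))/2 + C

Substitute t = tan(θ), so dt = sec(θ)^2 dθ and the radical becomes sqrt(t**2 + 1) = sec(θ) by the Pythagorean identity.
Integrate the resulting trig expression in θ, then back-substitute tan(θ) = t, sec(θ) = sqrt(t**2 + 1) (absorbing any constant into C).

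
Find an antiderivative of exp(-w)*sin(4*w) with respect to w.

Let I denote the integral. Integrate by parts with u = sin(4*w), dv = exp(-w) dw, so v = -exp(-w): I = -exp(-w)*sin(4*w) + 4·∫ exp(-w)*cos(4*w) dw.
Apply parts again with u = cos(4*w), dv = exp(-w) dw: ∫ exp(-w)*cos(4*w) dw = -exp(-w)*cos(4*w) − 4·I. Substituting back brings back I: I = -exp(-w)*sin(4*w) - 4*exp(-w)*cos(4*w) − 16·I.
Solving for I: (1 + 16)·I equals the remaining terms, so I = (1/17)·(-exp(-w)*sin(4*w) - 4*exp(-w)*cos(4*w)).

-exp(-w)*sin(4*w)/17 - 4*exp(-w)*cos(4*w)/17 + C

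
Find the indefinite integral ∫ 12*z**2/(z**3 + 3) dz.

Let u = z**3 + 3, so du = (3*z**2) dz.
Rewriting, the integral becomes 4·∫ 1/u du = 4·log(u).
Substituting back, u = z**3 + 3.

4*log(z**3 + 3) + C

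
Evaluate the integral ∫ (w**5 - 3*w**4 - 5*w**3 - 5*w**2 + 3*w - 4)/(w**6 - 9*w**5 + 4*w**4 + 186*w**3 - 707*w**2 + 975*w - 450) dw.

Factor the denominator: (w - 5)*(w - 3)**2*(w - 2)*(w - 1)*(w + 5).
Partial-fraction decomposition: 4519/(26880*(w + 5)) - 13/(96*(w - 1)) + 74/(21*(w - 2)) - 927/(256*(w - 3)) + 175/(32*(w - 3)**2) + 511/(480*(w - 5)).
Integrate each term; A/(w−a) gives A·log|w−a|; A/(w−a)² gives −A/(w−a).

511*log(w - 5)/480 - 927*log(w - 3)/256 + 74*log(w - 2)/21 - 13*log(w - 1)/96 + 4519*log(w + 5)/26880 - 175/(32*w - 96) + C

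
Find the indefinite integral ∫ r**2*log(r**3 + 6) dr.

r**3*log(r**3 + 6)/3 - r**3/3 + 2*log(r**3 + 6) + C

Let u = r**3 + 6, so du = (3*r**2) dr.
The integral becomes (1/3)·∫ log(u) du; integrate by parts with u′=log(u), dv′=du.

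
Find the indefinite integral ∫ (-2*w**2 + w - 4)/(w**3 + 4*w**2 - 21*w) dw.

Factor the denominator: w*(w - 3)*(w + 7).
Partial-fraction decomposition: -109/(70*(w + 7)) - 19/(30*(w - 3)) + 4/(21*w).
Integrate each term: A/(w−a) contributes A·log|w−a|.

4*log(w)/21 - 19*log(w - 3)/30 - 109*log(w + 7)/70 + C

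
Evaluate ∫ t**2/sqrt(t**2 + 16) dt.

t*sqrt(t**2 + 16)/2 - 8*log(t + sqrt(t**2 + 16)) + C

Substitute t = 4·tan(θ), so dt = 4·sec(θ)^2 dθ and the radical becomes sqrt(t**2 + 16) = 4·sec(θ) by the Pythagorean identity.
Integrate the resulting trig expression in θ, then back-substitute tan(θ) = t/4, sec(θ) = sqrt(t**2 + 16)/4 (absorbing any constant into C).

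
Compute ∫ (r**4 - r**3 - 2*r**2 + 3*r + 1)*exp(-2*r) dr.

(-4*r**4 - 4*r**3 + 2*r**2 - 10*r - 9)*exp(-2*r)/8 + C

Use integration by parts with u = r**4 - r**3 - 2*r**2 + 3*r + 1, dv = exp(-2*r) dr, so v = -exp(-2*r)/2.
Apply parts 4 times (tabular method): alternate signs, differentiate u down to 0, integrate dv up.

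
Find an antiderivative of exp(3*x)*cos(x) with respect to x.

Let I denote the integral. Integrate by parts with u = cos(x), dv = exp(3*x) dx, so v = exp(3*x)/3: I = exp(3*x)*cos(x)/3 + (1/3)·∫ exp(3*x)*sin(x) dx.
Apply parts again with u = sin(x), dv = exp(3*x) dx: ∫ exp(3*x)*sin(x) dx = exp(3*x)*sin(x)/3 − (1/3)·I. Substituting back brings back I: I = exp(3*x)*sin(x)/9 + exp(3*x)*cos(x)/3 − (1/9)·I.
Solving for I: (1 + 1/9)·I equals the remaining terms, so I = (9/10)·(exp(3*x)*sin(x)/9 + exp(3*x)*cos(x)/3).

exp(3*x)*sin(x)/10 + 3*exp(3*x)*cos(x)/10 + C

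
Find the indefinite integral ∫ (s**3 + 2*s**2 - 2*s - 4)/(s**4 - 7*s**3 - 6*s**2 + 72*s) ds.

Factor the denominator: s*(s - 6)*(s - 4)*(s + 3).
Partial-fraction decomposition: 1/(27*(s + 3)) - 3/(2*(s - 4)) + 68/(27*(s - 6)) - 1/(18*s).
Integrate each term: A/(s−a) contributes A·log|s−a|.

-log(s)/18 + 68*log(s - 6)/27 - 3*log(s - 4)/2 + log(s + 3)/27 + C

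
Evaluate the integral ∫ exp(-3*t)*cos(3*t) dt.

Let I denote the integral. Integrate by parts with u = cos(3*t), dv = exp(-3*t) dt, so v = -exp(-3*t)/3: I = -exp(-3*t)*cos(3*t)/3 − ∫ exp(-3*t)*sin(3*t) dt.
Apply parts again with u = sin(3*t), dv = exp(-3*t) dt: ∫ exp(-3*t)*sin(3*t) dt = -exp(-3*t)*sin(3*t)/3 + I. Substituting back brings back I: I = exp(-3*t)*sin(3*t)/3 - exp(-3*t)*cos(3*t)/3 − I.
Solving for I: (1 + 1)·I equals the remaining terms, so I = (1/2)·(exp(-3*t)*sin(3*t)/3 - exp(-3*t)*cos(3*t)/3).

exp(-3*t)*sin(3*t)/6 - exp(-3*t)*cos(3*t)/6 + C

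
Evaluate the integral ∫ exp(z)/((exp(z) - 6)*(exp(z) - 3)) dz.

log(exp(z) - 6)/3 - log(exp(z) - 3)/3 + C

Let u = e^z, du = e^z dz.
The integral becomes ∫ du/((u-6)(u-3)); decompose into partial fractions.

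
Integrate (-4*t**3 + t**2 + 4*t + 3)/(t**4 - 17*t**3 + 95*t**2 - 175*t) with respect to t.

-3*log(t)/175 - 323*log(t - 7)/7 + 1054*log(t - 5)/25 - 226/(5*t - 25) + C

Factor the denominator: t*(t - 7)*(t - 5)**2.
Partial-fraction decomposition: 1054/(25*(t - 5)) + 226/(5*(t - 5)**2) - 323/(7*(t - 7)) - 3/(175*t).
Integrate each term; A/(t−a) gives A·log|t−a|; A/(t−a)² gives −A/(t−a).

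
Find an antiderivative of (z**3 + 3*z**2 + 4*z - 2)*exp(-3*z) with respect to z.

Use integration by parts with u = z**3 + 3*z**2 + 4*z - 2, dv = exp(-3*z) dz, so v = -exp(-3*z)/3.
Apply parts 3 times (tabular method): alternate signs, differentiate u down to 0, integrate dv up.

(-9*z**3 - 36*z**2 - 60*z - 2)*exp(-3*z)/27 + C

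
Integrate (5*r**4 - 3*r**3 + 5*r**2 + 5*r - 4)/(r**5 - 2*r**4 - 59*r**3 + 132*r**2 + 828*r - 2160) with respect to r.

Factor the denominator: (r - 6)*(r - 4)*(r - 3)*(r + 5)*(r + 6).
Partial-fraction decomposition: 3637/(540*(r + 6)) - 899/(198*(r + 5)) + 95/(54*(r - 3)) - 296/(45*(r - 4)) + 3019/(396*(r - 6)).
Integrate each term: A/(r−a) contributes A·log|r−a|.

3019*log(r - 6)/396 - 296*log(r - 4)/45 + 95*log(r - 3)/54 - 899*log(r + 5)/198 + 3637*log(r + 6)/540 + C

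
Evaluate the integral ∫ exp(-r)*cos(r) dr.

exp(-r)*sin(r)/2 - exp(-r)*cos(r)/2 + C

Let I denote the integral. Integrate by parts with u = cos(r), dv = exp(-r) dr, so v = -exp(-r): I = -exp(-r)*cos(r) − ∫ exp(-r)*sin(r) dr.
Apply parts again with u = sin(r), dv = exp(-r) dr: ∫ exp(-r)*sin(r) dr = -exp(-r)*sin(r) + I. Substituting back brings back I: I = exp(-r)*sin(r) - exp(-r)*cos(r) − I.
Solving for I: (1 + 1)·I equals the remaining terms, so I = (1/2)·(exp(-r)*sin(r) - exp(-r)*cos(r)).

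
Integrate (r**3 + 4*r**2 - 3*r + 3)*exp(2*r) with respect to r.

(4*r**3 + 10*r**2 - 22*r + 23)*exp(2*r)/8 + C

Use integration by parts with u = r**3 + 4*r**2 - 3*r + 3, dv = exp(2*r) dr, so v = exp(2*r)/2.
Apply parts 3 times (tabular method): alternate signs, differentiate u down to 0, integrate dv up.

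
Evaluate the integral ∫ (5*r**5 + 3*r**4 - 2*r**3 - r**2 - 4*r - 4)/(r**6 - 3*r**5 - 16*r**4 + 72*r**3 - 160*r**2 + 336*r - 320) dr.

Factor the denominator: (r - 4)*(r - 2)**2*(r + 5)*(r**2 + 4).
Partial-fraction decomposition: -3*(17*r - 172)/(580*(r**2 + 4)) + 1501/(1421*(r + 5)) - 192/(49*(r - 2)) - 11/(7*(r - 2)**2) + 159/(20*(r - 4)).
Integrate each term; A/(r−a) gives A·log|r−a|; the (Br+D)/(r²+p²) term gives a log and an atan.

159*log(r - 4)/20 - 192*log(r - 2)/49 + 1501*log(r + 5)/1421 - 51*log(r**2 + 4)/1160 + 129*atan(r/2)/290 + 11/(7*r - 14) + C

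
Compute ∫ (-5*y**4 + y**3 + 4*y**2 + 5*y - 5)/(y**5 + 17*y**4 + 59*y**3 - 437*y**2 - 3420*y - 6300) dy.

-6095*log(y - 6)/18876 - 38615*log(y + 5)/121 + 6587*log(y + 6)/12 - 3048*log(y + 7)/13 - 1590/(11*y + 55) + C

Factor the denominator: (y - 6)*(y + 5)**2*(y + 6)*(y + 7).
Partial-fraction decomposition: -3048/(13*(y + 7)) + 6587/(12*(y + 6)) - 38615/(121*(y + 5)) + 1590/(11*(y + 5)**2) - 6095/(18876*(y - 6)).
Integrate each term; A/(y−a) gives A·log|y−a|; A/(y−a)² gives −A/(y−a).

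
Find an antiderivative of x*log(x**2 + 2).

x**2*log(x**2 + 2)/2 - x**2/2 + log(x**2 + 2) + C

Let u = x**2 + 2, so du = (2*x) dx.
The integral becomes (1/2)·∫ log(u) du; integrate by parts with u′=log(u), dv′=du.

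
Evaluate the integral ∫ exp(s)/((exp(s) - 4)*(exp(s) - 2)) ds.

log(exp(s) - 4)/2 - log(exp(s) - 2)/2 + C

Let u = e^s, du = e^s ds.
The integral becomes ∫ du/((u-2)(u-4)); decompose into partial fractions.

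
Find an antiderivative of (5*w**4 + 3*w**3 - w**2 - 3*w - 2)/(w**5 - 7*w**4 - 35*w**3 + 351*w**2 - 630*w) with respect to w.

Factor the denominator: w*(w - 6)*(w - 5)*(w - 3)*(w + 7).
Partial-fraction decomposition: 421/(420*(w + 7)) + 233/(90*(w - 3)) - 1729/(60*(w - 5)) + 272/(9*(w - 6)) + 1/(315*w).
Integrate each term: A/(w−a) contributes A·log|w−a|.

log(w)/315 + 272*log(w - 6)/9 - 1729*log(w - 5)/60 + 233*log(w - 3)/90 + 421*log(w + 7)/420 + C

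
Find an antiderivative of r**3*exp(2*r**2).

Let u = r², du = 2r dr; rewrite as (1/2)∫ u^1·exp(2u) du.
Now integrate by parts 1 time.

(2*r**2 - 1)*exp(2*r**2)/8 + C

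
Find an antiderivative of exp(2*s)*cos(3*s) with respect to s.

Let I denote the integral. Integrate by parts with u = cos(3*s), dv = exp(2*s) ds, so v = exp(2*s)/2: I = exp(2*s)*cos(3*s)/2 + (3/2)·∫ exp(2*s)*sin(3*s) ds.
Apply parts again with u = sin(3*s), dv = exp(2*s) ds: ∫ exp(2*s)*sin(3*s) ds = exp(2*s)*sin(3*s)/2 − (3/2)·I. Substituting back brings back I: I = 3*exp(2*s)*sin(3*s)/4 + exp(2*s)*cos(3*s)/2 − (9/4)·I.
Solving for I: (1 + 9/4)·I equals the remaining terms, so I = (4/13)·(3*exp(2*s)*sin(3*s)/4 + exp(2*s)*cos(3*s)/2).

3*exp(2*s)*sin(3*s)/13 + 2*exp(2*s)*cos(3*s)/13 + C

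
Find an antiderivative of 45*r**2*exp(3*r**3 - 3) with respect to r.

Let u = 3*r**3 - 3, so du = (9*r**2) dr.
Rewriting, the integral becomes 5·∫ e^u du = 5·e^u.
Substituting back, u = 3*r**3 - 3.

5*exp(3*r**3 - 3) + C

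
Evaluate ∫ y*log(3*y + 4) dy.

y**2*log(3*y + 4)/2 - y**2/4 + 2*y/3 - 8*log(3*y + 4)/9 + C

Use integration by parts with u = log(3*y + 4), dv = y dy.
Then du = 3/(3*y + 4) dy and v = y**2/2.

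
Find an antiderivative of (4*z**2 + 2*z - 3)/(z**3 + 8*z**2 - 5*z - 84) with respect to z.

39*log(z - 3)/70 - 53*log(z + 4)/21 + 179*log(z + 7)/30 + C

Factor the denominator: (z - 3)*(z + 4)*(z + 7).
Partial-fraction decomposition: 179/(30*(z + 7)) - 53/(21*(z + 4)) + 39/(70*(z - 3)).
Integrate each term: A/(z−a) contributes A·log|z−a|.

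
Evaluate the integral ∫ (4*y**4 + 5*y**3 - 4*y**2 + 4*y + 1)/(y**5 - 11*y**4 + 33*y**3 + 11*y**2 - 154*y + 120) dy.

1523*log(y - 5)/28 - 1297*log(y - 4)/18 + 109*log(y - 3)/5 - 5*log(y - 1)/36 + log(y + 2)/630 + C

Factor the denominator: (y - 5)*(y - 4)*(y - 3)*(y - 1)*(y + 2).
Partial-fraction decomposition: 1/(630*(y + 2)) - 5/(36*(y - 1)) + 109/(5*(y - 3)) - 1297/(18*(y - 4)) + 1523/(28*(y - 5)).
Integrate each term: A/(y−a) contributes A·log|y−a|.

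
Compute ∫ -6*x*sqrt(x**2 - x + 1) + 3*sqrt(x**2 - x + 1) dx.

Let u = x**2 - x + 1, so du = (2*x - 1) dx.
Rewriting, the integral becomes -3·∫ √u du = -3·(2/3)u^(3/2).
Substituting back, u = x**2 - x + 1.

-2*(x**2 - x + 1)**(3/2) + C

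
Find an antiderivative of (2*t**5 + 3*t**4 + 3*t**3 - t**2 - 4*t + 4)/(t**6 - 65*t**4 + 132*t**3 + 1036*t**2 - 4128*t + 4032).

-4342*log(t - 4)/605 + 793*log(t - 3)/90 - 4*log(t - 2)/9 - 77*log(t + 6)/45 + 27457*log(t + 7)/10890 - 149/(11*t - 44) + C

Factor the denominator: (t - 4)**2*(t - 3)*(t - 2)*(t + 6)*(t + 7).
Partial-fraction decomposition: 27457/(10890*(t + 7)) - 77/(45*(t + 6)) - 4/(9*(t - 2)) + 793/(90*(t - 3)) - 4342/(605*(t - 4)) + 149/(11*(t - 4)**2).
Integrate each term; A/(t−a) gives A·log|t−a|; A/(t−a)² gives −A/(t−a).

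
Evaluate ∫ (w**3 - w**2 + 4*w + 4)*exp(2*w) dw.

(4*w**3 - 10*w**2 + 26*w + 3)*exp(2*w)/8 + C

Use integration by parts with u = w**3 - w**2 + 4*w + 4, dv = exp(2*w) dw, so v = exp(2*w)/2.
Apply parts 3 times (tabular method): alternate signs, differentiate u down to 0, integrate dv up.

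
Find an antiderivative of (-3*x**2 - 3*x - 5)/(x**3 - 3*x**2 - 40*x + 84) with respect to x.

Factor the denominator: (x - 7)*(x - 2)*(x + 6).
Partial-fraction decomposition: -95/(104*(x + 6)) + 23/(40*(x - 2)) - 173/(65*(x - 7)).
Integrate each term: A/(x−a) contributes A·log|x−a|.

-173*log(x - 7)/65 + 23*log(x - 2)/40 - 95*log(x + 6)/104 + C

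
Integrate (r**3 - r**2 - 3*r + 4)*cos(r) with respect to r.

Use integration by parts with u = r**3 - r**2 - 3*r + 4, dv = cos(r) dr, so v = sin(r).
Apply parts 3 times (tabular method): alternate signs, differentiate u down to 0, integrate dv up.

r**3*sin(r) - r**2*sin(r) + 3*r**2*cos(r) - 9*r*sin(r) - 2*r*cos(r) + 6*sin(r) - 9*cos(r) + C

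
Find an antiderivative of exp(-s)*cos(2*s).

2*exp(-s)*sin(2*s)/5 - exp(-s)*cos(2*s)/5 + C

Let I denote the integral. Integrate by parts with u = cos(2*s), dv = exp(-s) ds, so v = -exp(-s): I = -exp(-s)*cos(2*s) − 2·∫ exp(-s)*sin(2*s) ds.
Apply parts again with u = sin(2*s), dv = exp(-s) ds: ∫ exp(-s)*sin(2*s) ds = -exp(-s)*sin(2*s) + 2·I. Substituting back brings back I: I = 2*exp(-s)*sin(2*s) - exp(-s)*cos(2*s) − 4·I.
Solving for I: (1 + 4)·I equals the remaining terms, so I = (1/5)·(2*exp(-s)*sin(2*s) - exp(-s)*cos(2*s)).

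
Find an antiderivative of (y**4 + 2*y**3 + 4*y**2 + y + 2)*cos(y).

y**4*sin(y) + 2*y**3*sin(y) + 4*y**3*cos(y) - 8*y**2*sin(y) + 6*y**2*cos(y) - 11*y*sin(y) - 16*y*cos(y) + 18*sin(y) - 11*cos(y) + C

Use integration by parts with u = y**4 + 2*y**3 + 4*y**2 + y + 2, dv = cos(y) dy, so v = sin(y).
Apply parts 4 times (tabular method): alternate signs, differentiate u down to 0, integrate dv up.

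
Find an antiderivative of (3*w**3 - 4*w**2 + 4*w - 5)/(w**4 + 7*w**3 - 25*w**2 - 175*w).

Factor the denominator: w*(w - 5)*(w + 5)*(w + 7).
Partial-fraction decomposition: 629/(84*(w + 7)) - 5/(w + 5) + 29/(60*(w - 5)) + 1/(35*w).
Integrate each term: A/(w−a) contributes A·log|w−a|.

log(w)/35 + 29*log(w - 5)/60 - 5*log(w + 5) + 629*log(w + 7)/84 + C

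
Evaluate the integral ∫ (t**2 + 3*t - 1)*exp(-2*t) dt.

Use integration by parts with u = t**2 + 3*t - 1, dv = exp(-2*t) dt, so v = -exp(-2*t)/2.
Apply parts 2 times (tabular method): alternate signs, differentiate u down to 0, integrate dv up.

(-t**2 - 4*t - 1)*exp(-2*t)/2 + C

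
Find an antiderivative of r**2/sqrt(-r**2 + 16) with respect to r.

-r*sqrt(-r**2 + 16)/2 + 8*asin(r/4) + C

Substitute r = 4·sin(θ), so dr = 4·cos(θ) dθ and the radical becomes sqrt(-r**2 + 16) = 4·cos(θ) by the Pythagorean identity.
Integrate the resulting trig expression in θ, then back-substitute θ = asin(r/4), sin(θ) = r/4, cos(θ) = sqrt(-r**2 + 16)/4 (absorbing any constant into C).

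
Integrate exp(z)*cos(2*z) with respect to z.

Let I denote the integral. Integrate by parts with u = cos(2*z), dv = exp(z) dz, so v = exp(z): I = exp(z)*cos(2*z) + 2·∫ exp(z)*sin(2*z) dz.
Apply parts again with u = sin(2*z), dv = exp(z) dz: ∫ exp(z)*sin(2*z) dz = exp(z)*sin(2*z) − 2·I. Substituting back brings back I: I = 2*exp(z)*sin(2*z) + exp(z)*cos(2*z) − 4·I.
Solving for I: (1 + 4)·I equals the remaining terms, so I = (1/5)·(2*exp(z)*sin(2*z) + exp(z)*cos(2*z)).

2*exp(z)*sin(2*z)/5 + exp(z)*cos(2*z)/5 + C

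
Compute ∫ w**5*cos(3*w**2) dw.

Let u = w², du = 2w dw; rewrite as (1/2)∫ u^2·cos(3u) du.
Now integrate by parts 2 times.

w**4*sin(3*w**2)/6 + w**2*cos(3*w**2)/9 - sin(3*w**2)/27 + C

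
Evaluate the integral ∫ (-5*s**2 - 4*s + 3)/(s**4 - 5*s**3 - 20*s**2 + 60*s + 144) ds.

Factor the denominator: (s - 6)*(s - 4)*(s + 2)*(s + 3).
Partial-fraction decomposition: 10/(21*(s + 3)) - 3/(16*(s + 2)) + 31/(28*(s - 4)) - 67/(48*(s - 6)).
Integrate each term: A/(s−a) contributes A·log|s−a|.

-67*log(s - 6)/48 + 31*log(s - 4)/28 - 3*log(s + 2)/16 + 10*log(s + 3)/21 + C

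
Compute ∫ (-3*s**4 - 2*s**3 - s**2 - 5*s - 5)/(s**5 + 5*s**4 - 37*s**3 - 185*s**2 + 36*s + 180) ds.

-4391*log(s - 6)/4620 + 4*log(s - 1)/105 - log(s + 1)/140 + 815*log(s + 5)/132 - 3467*log(s + 6)/420 + C

Factor the denominator: (s - 6)*(s - 1)*(s + 1)*(s + 5)*(s + 6).
Partial-fraction decomposition: -3467/(420*(s + 6)) + 815/(132*(s + 5)) - 1/(140*(s + 1)) + 4/(105*(s - 1)) - 4391/(4620*(s - 6)).
Integrate each term: A/(s−a) contributes A·log|s−a|.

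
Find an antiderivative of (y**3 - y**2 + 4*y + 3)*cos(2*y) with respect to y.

Use integration by parts with u = y**3 - y**2 + 4*y + 3, dv = cos(2*y) dy, so v = sin(2*y)/2.
Apply parts 3 times (tabular method): alternate signs, differentiate u down to 0, integrate dv up.

y**3*sin(2*y)/2 - y**2*sin(2*y)/2 + 3*y**2*cos(2*y)/4 + 5*y*sin(2*y)/4 - y*cos(2*y)/2 + 7*sin(2*y)/4 + 5*cos(2*y)/8 + C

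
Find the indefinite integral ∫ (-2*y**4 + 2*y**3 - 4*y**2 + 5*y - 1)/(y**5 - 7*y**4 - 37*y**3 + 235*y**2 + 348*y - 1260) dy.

-713*log(y - 7)/100 + 2275*log(y - 6)/396 - 23*log(y - 2)/700 + 67*log(y + 3)/225 - 271*log(y + 5)/308 + C

Factor the denominator: (y - 7)*(y - 6)*(y - 2)*(y + 3)*(y + 5).
Partial-fraction decomposition: -271/(308*(y + 5)) + 67/(225*(y + 3)) - 23/(700*(y - 2)) + 2275/(396*(y - 6)) - 713/(100*(y - 7)).
Integrate each term: A/(y−a) contributes A·log|y−a|.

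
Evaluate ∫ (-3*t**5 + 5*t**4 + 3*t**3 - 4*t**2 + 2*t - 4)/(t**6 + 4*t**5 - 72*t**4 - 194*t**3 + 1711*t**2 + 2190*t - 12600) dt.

-792089*log(t - 5)/940896 - 277*log(t - 3)/2520 - 2042*log(t + 4)/1701 + 14500*log(t + 6)/1089 - 61183*log(t + 7)/4320 + 5969/(2376*t - 11880) + C

Factor the denominator: (t - 5)**2*(t - 3)*(t + 4)*(t + 6)*(t + 7).
Partial-fraction decomposition: -61183/(4320*(t + 7)) + 14500/(1089*(t + 6)) - 2042/(1701*(t + 4)) - 277/(2520*(t - 3)) - 792089/(940896*(t - 5)) - 5969/(2376*(t - 5)**2).
Integrate each term; A/(t−a) gives A·log|t−a|; A/(t−a)² gives −A/(t−a).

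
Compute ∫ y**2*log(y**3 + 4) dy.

y**3*log(y**3 + 4)/3 - y**3/3 + 4*log(y**3 + 4)/3 + C

Let u = y**3 + 4, so du = (3*y**2) dy.
The integral becomes (1/3)·∫ log(u) du; integrate by parts with u′=log(u), dv′=du.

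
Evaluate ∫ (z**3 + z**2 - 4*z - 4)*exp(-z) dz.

Use integration by parts with u = z**3 + z**2 - 4*z - 4, dv = exp(-z) dz, so v = -exp(-z).
Apply parts 3 times (tabular method): alternate signs, differentiate u down to 0, integrate dv up.

(-z**3 - 4*z**2 - 4*z)*exp(-z) + C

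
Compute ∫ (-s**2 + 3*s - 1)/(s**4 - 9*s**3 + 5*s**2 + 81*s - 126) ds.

Factor the denominator: (s - 7)*(s - 3)*(s - 2)*(s + 3).
Partial-fraction decomposition: 19/(300*(s + 3)) + 1/(25*(s - 2)) + 1/(24*(s - 3)) - 29/(200*(s - 7)).
Integrate each term: A/(s−a) contributes A·log|s−a|.

-29*log(s - 7)/200 + log(s - 3)/24 + log(s - 2)/25 + 19*log(s + 3)/300 + C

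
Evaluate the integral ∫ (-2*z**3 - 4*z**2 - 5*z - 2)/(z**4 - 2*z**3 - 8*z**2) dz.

Factor the denominator: z**2*(z - 4)*(z + 2).
Partial-fraction decomposition: -1/(3*(z + 2)) - 107/(48*(z - 4)) + 9/(16*z) + 1/(4*z**2).
Integrate each term; A/(z−a) gives A·log|z−a|; A/(z−a)² gives −A/(z−a).

9*log(z)/16 - 107*log(z - 4)/48 - log(z + 2)/3 - 1/(4*z) + C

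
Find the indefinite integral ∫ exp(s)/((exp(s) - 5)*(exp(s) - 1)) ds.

log(exp(s) - 5)/4 - log(exp(s) - 1)/4 + C

Let u = e^s, du = e^s ds.
The integral becomes ∫ du/((u-5)(u-1)); decompose into partial fractions.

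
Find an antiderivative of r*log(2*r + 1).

Use integration by parts with u = log(2*r + 1), dv = r dr.
Then du = 2/(2*r + 1) dr and v = r**2/2.

r**2*log(2*r + 1)/2 - r**2/4 + r/4 - log(2*r + 1)/8 + C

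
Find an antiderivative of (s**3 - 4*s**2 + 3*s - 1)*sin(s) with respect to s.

Use integration by parts with u = s**3 - 4*s**2 + 3*s - 1, dv = sin(s) ds, so v = -cos(s).
Apply parts 3 times (tabular method): alternate signs, differentiate u down to 0, integrate dv up.

-s**3*cos(s) + 3*s**2*sin(s) + 4*s**2*cos(s) - 8*s*sin(s) + 3*s*cos(s) - 3*sin(s) - 7*cos(s) + C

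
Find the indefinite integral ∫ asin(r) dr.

Use integration by parts with u = arcsin(r), dv = dr.
Then du = 1/sqrt(-r**2 + 1) dr.

r*asin(r) + sqrt(-r**2 + 1) + C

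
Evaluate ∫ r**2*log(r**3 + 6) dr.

Let u = r**3 + 6, so du = (3*r**2) dr.
The integral becomes (1/3)·∫ log(u) du; integrate by parts with u′=log(u), dv′=du.

r**3*log(r**3 + 6)/3 - r**3/3 + 2*log(r**3 + 6) + C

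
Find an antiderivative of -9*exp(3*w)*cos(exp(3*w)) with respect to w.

-3*sin(exp(3*w)) + C

Let u = exp(3*w), so du = (3*exp(3*w)) dw.
Rewriting, the integral becomes -3·∫ cos(u) du = -3·sin(u).
Substituting back, u = exp(3*w).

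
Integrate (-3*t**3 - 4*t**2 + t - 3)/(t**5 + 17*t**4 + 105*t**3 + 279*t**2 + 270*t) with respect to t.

Factor the denominator: t*(t + 3)**2*(t + 5)*(t + 6).
Partial-fraction decomposition: 55/(6*(t + 6)) - 267/(20*(t + 5)) + 151/(36*(t + 3)) - 13/(6*(t + 3)**2) - 1/(90*t).
Integrate each term; A/(t−a) gives A·log|t−a|; A/(t−a)² gives −A/(t−a).

-log(t)/90 + 151*log(t + 3)/36 - 267*log(t + 5)/20 + 55*log(t + 6)/6 + 13/(6*t + 18) + C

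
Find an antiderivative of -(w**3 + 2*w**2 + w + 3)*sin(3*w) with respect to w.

w**3*cos(3*w)/3 - w**2*sin(3*w)/3 + 2*w**2*cos(3*w)/3 - 4*w*sin(3*w)/9 + w*cos(3*w)/9 - sin(3*w)/27 + 23*cos(3*w)/27 + C

Use integration by parts with u = w**3 + 2*w**2 + w + 3, dv = -sin(3*w) dw, so v = cos(3*w)/3.
Apply parts 3 times (tabular method): alternate signs, differentiate u down to 0, integrate dv up.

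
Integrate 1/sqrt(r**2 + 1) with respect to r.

Substitute r = tan(θ), so dr = sec(θ)^2 dθ and the radical becomes sqrt(r**2 + 1) = sec(θ) by the Pythagorean identity.
Integrate the resulting trig expression in θ, then back-substitute tan(θ) = r, sec(θ) = sqrt(r**2 + 1) (absorbing any constant into C).

log(r + sqrt(r**2 + 1)) + C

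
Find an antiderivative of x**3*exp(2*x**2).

Let u = x², du = 2x dx; rewrite as (1/2)∫ u^1·exp(2u) du.
Now integrate by parts 1 time.

(2*x**2 - 1)*exp(2*x**2)/8 + C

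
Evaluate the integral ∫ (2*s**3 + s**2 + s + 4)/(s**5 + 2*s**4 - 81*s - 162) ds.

7*log(s - 3)/54 + 2*log(s + 2)/13 - 11*log(s + 3)/27 + 29*log(s**2 + 9)/468 + 163*atan(s/3)/702 + C

Factor the denominator: (s - 3)*(s + 2)*(s + 3)*(s**2 + 9).
Partial-fraction decomposition: (29*s + 163)/(234*(s**2 + 9)) - 11/(27*(s + 3)) + 2/(13*(s + 2)) + 7/(54*(s - 3)).
Integrate each term; A/(s−a) gives A·log|s−a|; the (Bs+D)/(s²+p²) term gives a log and an atan.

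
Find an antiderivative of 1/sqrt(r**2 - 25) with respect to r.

log(r + sqrt(r**2 - 25)) + C

Substitute r = 5·sec(θ), so dr = 5·sec(θ)*tan(θ) dθ and the radical becomes sqrt(r**2 - 25) = 5·tan(θ) by the Pythagorean identity.
Integrate the resulting trig expression in θ, then back-substitute sec(θ) = r/5, tan(θ) = sqrt(r**2 - 25)/5 (absorbing any constant into C).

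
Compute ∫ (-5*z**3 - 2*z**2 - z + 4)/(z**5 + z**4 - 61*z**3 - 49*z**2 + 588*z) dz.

log(z)/147 - 227*log(z - 7)/539 + 19*log(z - 3)/105 - 74*log(z + 4)/231 + 407*log(z + 7)/735 + C

Factor the denominator: z*(z - 7)*(z - 3)*(z + 4)*(z + 7).
Partial-fraction decomposition: 407/(735*(z + 7)) - 74/(231*(z + 4)) + 19/(105*(z - 3)) - 227/(539*(z - 7)) + 1/(147*z).
Integrate each term: A/(z−a) contributes A·log|z−a|.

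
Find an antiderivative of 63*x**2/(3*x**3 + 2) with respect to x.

7*log(3*x**3 + 2) + C

Let u = 3*x**3 + 2, so du = (9*x**2) dx.
Rewriting, the integral becomes 7·∫ 1/u du = 7·log(u).
Substituting back, u = 3*x**3 + 2.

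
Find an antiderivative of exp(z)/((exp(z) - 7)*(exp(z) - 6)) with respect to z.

log(exp(z) - 7) - log(exp(z) - 6) + C

Let u = e^z, du = e^z dz.
The integral becomes ∫ du/((u-6)(u-7)); decompose into partial fractions.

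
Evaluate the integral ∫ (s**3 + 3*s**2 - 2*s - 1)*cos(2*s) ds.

s**3*sin(2*s)/2 + 3*s**2*sin(2*s)/2 + 3*s**2*cos(2*s)/4 - 7*s*sin(2*s)/4 + 3*s*cos(2*s)/2 - 5*sin(2*s)/4 - 7*cos(2*s)/8 + C

Use integration by parts with u = s**3 + 3*s**2 - 2*s - 1, dv = cos(2*s) ds, so v = sin(2*s)/2.
Apply parts 3 times (tabular method): alternate signs, differentiate u down to 0, integrate dv up.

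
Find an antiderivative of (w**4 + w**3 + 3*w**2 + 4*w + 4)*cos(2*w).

Use integration by parts with u = w**4 + w**3 + 3*w**2 + 4*w + 4, dv = cos(2*w) dw, so v = sin(2*w)/2.
Apply parts 4 times (tabular method): alternate signs, differentiate u down to 0, integrate dv up.

w**4*sin(2*w)/2 + w**3*sin(2*w)/2 + w**3*cos(2*w) + 3*w**2*cos(2*w)/4 + 5*w*sin(2*w)/4 + 2*sin(2*w) + 5*cos(2*w)/8 + C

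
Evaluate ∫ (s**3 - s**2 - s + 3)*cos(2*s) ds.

Use integration by parts with u = s**3 - s**2 - s + 3, dv = cos(2*s) ds, so v = sin(2*s)/2.
Apply parts 3 times (tabular method): alternate signs, differentiate u down to 0, integrate dv up.

s**3*sin(2*s)/2 - s**2*sin(2*s)/2 + 3*s**2*cos(2*s)/4 - 5*s*sin(2*s)/4 - s*cos(2*s)/2 + 7*sin(2*s)/4 - 5*cos(2*s)/8 + C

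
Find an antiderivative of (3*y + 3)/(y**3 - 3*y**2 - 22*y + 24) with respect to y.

21*log(y - 6)/50 - 6*log(y - 1)/25 - 9*log(y + 4)/50 + C

Factor the denominator: (y - 6)*(y - 1)*(y + 4).
Partial-fraction decomposition: -9/(50*(y + 4)) - 6/(25*(y - 1)) + 21/(50*(y - 6)).
Integrate each term: A/(y−a) contributes A·log|y−a|.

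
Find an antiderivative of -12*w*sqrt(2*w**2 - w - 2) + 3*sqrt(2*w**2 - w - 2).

-2*(2*w**2 - w - 2)**(3/2) + C

Let u = 2*w**2 - w - 2, so du = (4*w - 1) dw.
Rewriting, the integral becomes -3·∫ √u du = -3·(2/3)u^(3/2).
Substituting back, u = 2*w**2 - w - 2.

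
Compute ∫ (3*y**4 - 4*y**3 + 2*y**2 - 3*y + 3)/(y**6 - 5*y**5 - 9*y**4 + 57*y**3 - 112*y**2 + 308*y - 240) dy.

Factor the denominator: (y - 5)*(y - 3)*(y - 1)*(y + 4)*(y**2 + 4).
Partial-fraction decomposition: -(4067*y - 5388)/(37700*(y**2 + 4)) - 17/(100*(y + 4)) + 1/(200*(y - 1)) - 21/(52*(y - 3)) + 157/(232*(y - 5)).
Integrate each term; A/(y−a) gives A·log|y−a|; the (By+D)/(y²+p²) term gives a log and an atan.

157*log(y - 5)/232 - 21*log(y - 3)/52 + log(y - 1)/200 - 17*log(y + 4)/100 - 4067*log(y**2 + 4)/75400 + 1347*atan(y/2)/18850 + C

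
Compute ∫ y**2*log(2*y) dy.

Use integration by parts with u = log(2*y), dv = y**2 dy.
Then du = 1/y dy and v = y**3/3.

y**3*(log(y) + log(2))/3 - y**3/9 + C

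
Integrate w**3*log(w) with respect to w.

w**4*log(w)/4 - w**4/16 + C

Use integration by parts with u = log(w), dv = w**3 dw.
Then du = 1/w dw and v = w**4/4.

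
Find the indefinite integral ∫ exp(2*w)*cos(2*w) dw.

Let I denote the integral. Integrate by parts with u = cos(2*w), dv = exp(2*w) dw, so v = exp(2*w)/2: I = exp(2*w)*cos(2*w)/2 + ∫ exp(2*w)*sin(2*w) dw.
Apply parts again with u = sin(2*w), dv = exp(2*w) dw: ∫ exp(2*w)*sin(2*w) dw = exp(2*w)*sin(2*w)/2 − I. Substituting back brings back I: I = exp(2*w)*sin(2*w)/2 + exp(2*w)*cos(2*w)/2 − I.
Solving for I: (1 + 1)·I equals the remaining terms, so I = (1/2)·(exp(2*w)*sin(2*w)/2 + exp(2*w)*cos(2*w)/2).

exp(2*w)*sin(2*w)/4 + exp(2*w)*cos(2*w)/4 + C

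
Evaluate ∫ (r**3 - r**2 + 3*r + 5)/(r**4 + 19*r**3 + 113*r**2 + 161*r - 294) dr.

Factor the denominator: (r - 1)*(r + 6)*(r + 7)**2.
Partial-fraction decomposition: -295/(8*(r + 7)) - 51/(r + 7)**2 + 265/(7*(r + 6)) + 1/(56*(r - 1)).
Integrate each term; A/(r−a) gives A·log|r−a|; A/(r−a)² gives −A/(r−a).

log(r - 1)/56 + 265*log(r + 6)/7 - 295*log(r + 7)/8 + 51/(r + 7) + C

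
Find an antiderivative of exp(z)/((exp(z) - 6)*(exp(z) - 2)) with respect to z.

log(exp(z) - 6)/4 - log(exp(z) - 2)/4 + C

Let u = e^z, du = e^z dz.
The integral becomes ∫ du/((u-6)(u-2)); decompose into partial fractions.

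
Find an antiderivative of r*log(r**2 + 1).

Let u = r**2 + 1, so du = (2*r) dr.
The integral becomes (1/2)·∫ log(u) du; integrate by parts with u′=log(u), dv′=du.

r**2*log(r**2 + 1)/2 - r**2/2 + log(r**2 + 1)/2 + C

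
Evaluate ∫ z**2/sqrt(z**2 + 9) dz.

Substitute z = 3·tan(θ), so dz = 3·sec(θ)^2 dθ and the radical becomes sqrt(z**2 + 9) = 3·sec(θ) by the Pythagorean identity.
Integrate the resulting trig expression in θ, then back-substitute tan(θ) = z/3, sec(θ) = sqrt(z**2 + 9)/3 (absorbing any constant into C).

z*sqrt(z**2 + 9)/2 - 9*log(z + sqrt(z**2 + 9))/2 + C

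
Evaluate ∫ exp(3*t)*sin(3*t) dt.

Let I denote the integral. Integrate by parts with u = sin(3*t), dv = exp(3*t) dt, so v = exp(3*t)/3: I = exp(3*t)*sin(3*t)/3 − ∫ exp(3*t)*cos(3*t) dt.
Apply parts again with u = cos(3*t), dv = exp(3*t) dt: ∫ exp(3*t)*cos(3*t) dt = exp(3*t)*cos(3*t)/3 + I. Substituting back brings back I: I = exp(3*t)*sin(3*t)/3 - exp(3*t)*cos(3*t)/3 − I.
Solving for I: (1 + 1)·I equals the remaining terms, so I = (1/2)·(exp(3*t)*sin(3*t)/3 - exp(3*t)*cos(3*t)/3).

exp(3*t)*sin(3*t)/6 - exp(3*t)*cos(3*t)/6 + C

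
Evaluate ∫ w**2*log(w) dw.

w**3*log(w)/3 - w**3/9 + C

Use integration by parts with u = log(w), dv = w**2 dw.
Then du = 1/w dw and v = w**3/3.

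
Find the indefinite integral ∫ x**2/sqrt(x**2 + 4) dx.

x*sqrt(x**2 + 4)/2 - 2*log(x + sqrt(x**2 + 4)) + C

Substitute x = 2·tan(θ), so dx = 2·sec(θ)^2 dθ and the radical becomes sqrt(x**2 + 4) = 2·sec(θ) by the Pythagorean identity.
Integrate the resulting trig expression in θ, then back-substitute tan(θ) = x/2, sec(θ) = sqrt(x**2 + 4)/2 (absorbing any constant into C).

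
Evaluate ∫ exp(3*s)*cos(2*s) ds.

Let I denote the integral. Integrate by parts with u = cos(2*s), dv = exp(3*s) ds, so v = exp(3*s)/3: I = exp(3*s)*cos(2*s)/3 + (2/3)·∫ exp(3*s)*sin(2*s) ds.
Apply parts again with u = sin(2*s), dv = exp(3*s) ds: ∫ exp(3*s)*sin(2*s) ds = exp(3*s)*sin(2*s)/3 − (2/3)·I. Substituting back brings back I: I = 2*exp(3*s)*sin(2*s)/9 + exp(3*s)*cos(2*s)/3 − (4/9)·I.
Solving for I: (1 + 4/9)·I equals the remaining terms, so I = (9/13)·(2*exp(3*s)*sin(2*s)/9 + exp(3*s)*cos(2*s)/3).

2*exp(3*s)*sin(2*s)/13 + 3*exp(3*s)*cos(2*s)/13 + C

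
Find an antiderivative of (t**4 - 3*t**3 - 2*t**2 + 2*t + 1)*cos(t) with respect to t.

Use integration by parts with u = t**4 - 3*t**3 - 2*t**2 + 2*t + 1, dv = cos(t) dt, so v = sin(t).
Apply parts 4 times (tabular method): alternate signs, differentiate u down to 0, integrate dv up.

t**4*sin(t) - 3*t**3*sin(t) + 4*t**3*cos(t) - 14*t**2*sin(t) - 9*t**2*cos(t) + 20*t*sin(t) - 28*t*cos(t) + 29*sin(t) + 20*cos(t) + C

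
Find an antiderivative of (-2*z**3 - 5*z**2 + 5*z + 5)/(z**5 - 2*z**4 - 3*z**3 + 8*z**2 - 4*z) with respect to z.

-5*log(z)/4 - 21*log(z - 2)/8 + 4*log(z - 1) - log(z + 2)/8 + 1/(z - 1) + C

Factor the denominator: z*(z - 2)*(z - 1)**2*(z + 2).
Partial-fraction decomposition: -1/(8*(z + 2)) + 4/(z - 1) - 1/(z - 1)**2 - 21/(8*(z - 2)) - 5/(4*z).
Integrate each term; A/(z−a) gives A·log|z−a|; A/(z−a)² gives −A/(z−a).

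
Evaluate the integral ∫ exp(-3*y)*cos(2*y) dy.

2*exp(-3*y)*sin(2*y)/13 - 3*exp(-3*y)*cos(2*y)/13 + C

Let I denote the integral. Integrate by parts with u = cos(2*y), dv = exp(-3*y) dy, so v = -exp(-3*y)/3: I = -exp(-3*y)*cos(2*y)/3 − (2/3)·∫ exp(-3*y)*sin(2*y) dy.
Apply parts again with u = sin(2*y), dv = exp(-3*y) dy: ∫ exp(-3*y)*sin(2*y) dy = -exp(-3*y)*sin(2*y)/3 + (2/3)·I. Substituting back brings back I: I = 2*exp(-3*y)*sin(2*y)/9 - exp(-3*y)*cos(2*y)/3 − (4/9)·I.
Solving for I: (1 + 4/9)·I equals the remaining terms, so I = (9/13)·(2*exp(-3*y)*sin(2*y)/9 - exp(-3*y)*cos(2*y)/3).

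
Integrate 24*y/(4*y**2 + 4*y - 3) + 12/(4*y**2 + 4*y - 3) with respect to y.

3*log(4*y**2 + 4*y - 3) + C

Let u = 4*y**2 + 4*y - 3, so du = (8*y + 4) dy.
Rewriting, the integral becomes 3·∫ 1/u du = 3·log(u).
Substituting back, u = 4*y**2 + 4*y - 3.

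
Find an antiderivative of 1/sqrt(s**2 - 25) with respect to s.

Substitute s = 5·sec(θ), so ds = 5·sec(θ)*tan(θ) dθ and the radical becomes sqrt(s**2 - 25) = 5·tan(θ) by the Pythagorean identity.
Integrate the resulting trig expression in θ, then back-substitute sec(θ) = s/5, tan(θ) = sqrt(s**2 - 25)/5 (absorbing any constant into C).

log(s + sqrt(s**2 - 25)) + C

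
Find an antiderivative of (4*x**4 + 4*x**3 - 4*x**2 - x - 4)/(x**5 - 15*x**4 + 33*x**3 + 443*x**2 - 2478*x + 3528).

Factor the denominator: (x - 7)**2*(x - 4)*(x - 3)*(x + 6).
Partial-fraction decomposition: 2089/(7605*(x + 6)) - 389/(144*(x - 3)) + 604/(45*(x - 4)) - 170243/(24336*(x - 7)) + 10769/(156*(x - 7)**2).
Integrate each term; A/(x−a) gives A·log|x−a|; A/(x−a)² gives −A/(x−a).

-170243*log(x - 7)/24336 + 604*log(x - 4)/45 - 389*log(x - 3)/144 + 2089*log(x + 6)/7605 - 10769/(156*x - 1092) + C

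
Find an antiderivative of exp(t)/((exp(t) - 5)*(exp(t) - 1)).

Let u = e^t, du = e^t dt.
The integral becomes ∫ du/((u-1)(u-5)); decompose into partial fractions.

log(exp(t) - 5)/4 - log(exp(t) - 1)/4 + C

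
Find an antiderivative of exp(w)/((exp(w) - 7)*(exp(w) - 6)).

Let u = e^w, du = e^w dw.
The integral becomes ∫ du/((u-7)(u-6)); decompose into partial fractions.

log(exp(w) - 7) - log(exp(w) - 6) + C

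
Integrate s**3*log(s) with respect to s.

Use integration by parts with u = log(s), dv = s**3 ds.
Then du = 1/s ds and v = s**4/4.

s**4*log(s)/4 - s**4/16 + C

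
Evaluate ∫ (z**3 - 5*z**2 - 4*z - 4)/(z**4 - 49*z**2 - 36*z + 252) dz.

33*log(z - 7)/325 + 3*log(z - 2)/25 - 32*log(z + 3)/75 + 47*log(z + 6)/39 + C

Factor the denominator: (z - 7)*(z - 2)*(z + 3)*(z + 6).
Partial-fraction decomposition: 47/(39*(z + 6)) - 32/(75*(z + 3)) + 3/(25*(z - 2)) + 33/(325*(z - 7)).
Integrate each term: A/(z−a) contributes A·log|z−a|.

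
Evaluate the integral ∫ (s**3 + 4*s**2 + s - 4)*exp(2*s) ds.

Use integration by parts with u = s**3 + 4*s**2 + s - 4, dv = exp(2*s) ds, so v = exp(2*s)/2.
Apply parts 3 times (tabular method): alternate signs, differentiate u down to 0, integrate dv up.

(4*s**3 + 10*s**2 - 6*s - 13)*exp(2*s)/8 + C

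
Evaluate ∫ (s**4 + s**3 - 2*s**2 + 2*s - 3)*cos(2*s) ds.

Use integration by parts with u = s**4 + s**3 - 2*s**2 + 2*s - 3, dv = cos(2*s) ds, so v = sin(2*s)/2.
Apply parts 4 times (tabular method): alternate signs, differentiate u down to 0, integrate dv up.

s**4*sin(2*s)/2 + s**3*sin(2*s)/2 + s**3*cos(2*s) - 5*s**2*sin(2*s)/2 + 3*s**2*cos(2*s)/4 + s*sin(2*s)/4 - 5*s*cos(2*s)/2 - sin(2*s)/4 + cos(2*s)/8 + C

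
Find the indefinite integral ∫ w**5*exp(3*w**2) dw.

Let u = w², du = 2w dw; rewrite as (1/2)∫ u^2·exp(3u) du.
Now integrate by parts 2 times.

(9*w**4 - 6*w**2 + 2)*exp(3*w**2)/54 + C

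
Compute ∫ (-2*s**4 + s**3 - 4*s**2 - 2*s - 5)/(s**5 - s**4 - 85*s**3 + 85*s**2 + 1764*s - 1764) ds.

Factor the denominator: (s - 7)*(s - 6)*(s - 1)*(s + 6)*(s + 7).
Partial-fraction decomposition: -1333/(364*(s + 7)) + 2945/(1092*(s + 6)) - 1/(140*(s - 1)) + 2537/(780*(s - 6)) - 779/(182*(s - 7)).
Integrate each term: A/(s−a) contributes A·log|s−a|.

-779*log(s - 7)/182 + 2537*log(s - 6)/780 - log(s - 1)/140 + 2945*log(s + 6)/1092 - 1333*log(s + 7)/364 + C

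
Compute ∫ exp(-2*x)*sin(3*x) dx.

-2*exp(-2*x)*sin(3*x)/13 - 3*exp(-2*x)*cos(3*x)/13 + C

Let I denote the integral. Integrate by parts with u = sin(3*x), dv = exp(-2*x) dx, so v = -exp(-2*x)/2: I = -exp(-2*x)*sin(3*x)/2 + (3/2)·∫ exp(-2*x)*cos(3*x) dx.
Apply parts again with u = cos(3*x), dv = exp(-2*x) dx: ∫ exp(-2*x)*cos(3*x) dx = -exp(-2*x)*cos(3*x)/2 − (3/2)·I. Substituting back brings back I: I = -exp(-2*x)*sin(3*x)/2 - 3*exp(-2*x)*cos(3*x)/4 − (9/4)·I.
Solving for I: (1 + 9/4)·I equals the remaining terms, so I = (4/13)·(-exp(-2*x)*sin(3*x)/2 - 3*exp(-2*x)*cos(3*x)/4).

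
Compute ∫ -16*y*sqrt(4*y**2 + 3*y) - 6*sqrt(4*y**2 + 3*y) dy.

-4*(4*y**2 + 3*y)**(3/2)/3 + C

Let u = 4*y**2 + 3*y, so du = (8*y + 3) dy.
Rewriting, the integral becomes -2·∫ √u du = -2·(2/3)u^(3/2).
Substituting back, u = 4*y**2 + 3*y.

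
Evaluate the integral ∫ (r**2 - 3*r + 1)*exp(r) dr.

Use integration by parts with u = r**2 - 3*r + 1, dv = exp(r) dr, so v = exp(r).
Apply parts 2 times (tabular method): alternate signs, differentiate u down to 0, integrate dv up.

(r**2 - 5*r + 6)*exp(r) + C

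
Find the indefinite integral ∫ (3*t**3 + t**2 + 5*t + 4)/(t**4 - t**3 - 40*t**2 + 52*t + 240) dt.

Factor the denominator: (t - 5)*(t - 4)*(t + 2)*(t + 6).
Partial-fraction decomposition: 29/(20*(t + 6)) - 13/(84*(t + 2)) - 58/(15*(t - 4)) + 39/(7*(t - 5)).
Integrate each term: A/(t−a) contributes A·log|t−a|.

39*log(t - 5)/7 - 58*log(t - 4)/15 - 13*log(t + 2)/84 + 29*log(t + 6)/20 + C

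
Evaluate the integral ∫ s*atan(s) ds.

s**2*atan(s)/2 - s/2 + atan(s)/2 + C

Use integration by parts with u = arctan(s), dv = s ds.
Then du = 1/(s**2 + 1) ds.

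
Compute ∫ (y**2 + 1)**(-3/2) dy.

y/sqrt(y**2 + 1) + C

Substitute y = tan(θ), so dy = sec(θ)^2 dθ and the radical becomes sqrt(y**2 + 1) = sec(θ) by the Pythagorean identity.
Integrate the resulting trig expression in θ, then back-substitute tan(θ) = y, sec(θ) = sqrt(y**2 + 1) (absorbing any constant into C).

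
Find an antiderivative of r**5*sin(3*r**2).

-r**4*cos(3*r**2)/6 + r**2*sin(3*r**2)/9 + cos(3*r**2)/27 + C

Let u = r², du = 2r dr; rewrite as (1/2)∫ u^2·sin(3u) du.
Now integrate by parts 2 times.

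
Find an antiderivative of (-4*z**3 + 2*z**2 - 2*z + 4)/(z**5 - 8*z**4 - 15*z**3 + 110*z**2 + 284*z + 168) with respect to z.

-107*log(z - 7)/54 + 25*log(z - 6)/14 + 3*log(z + 1)/14 - log(z + 2)/54 + 2/(3*z + 6) + C

Factor the denominator: (z - 7)*(z - 6)*(z + 1)*(z + 2)**2.
Partial-fraction decomposition: -1/(54*(z + 2)) - 2/(3*(z + 2)**2) + 3/(14*(z + 1)) + 25/(14*(z - 6)) - 107/(54*(z - 7)).
Integrate each term; A/(z−a) gives A·log|z−a|; A/(z−a)² gives −A/(z−a).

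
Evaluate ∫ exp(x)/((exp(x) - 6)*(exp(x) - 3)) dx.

Let u = e^x, du = e^x dx.
The integral becomes ∫ du/((u-6)(u-3)); decompose into partial fractions.

log(exp(x) - 6)/3 - log(exp(x) - 3)/3 + C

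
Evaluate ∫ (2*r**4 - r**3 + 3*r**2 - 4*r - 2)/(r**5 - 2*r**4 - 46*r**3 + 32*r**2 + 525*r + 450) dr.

2458*log(r - 6)/693 - 589*log(r - 5)/240 + log(r + 1)/42 - 113*log(r + 3)/144 + 367*log(r + 5)/220 + C

Factor the denominator: (r - 6)*(r - 5)*(r + 1)*(r + 3)*(r + 5).
Partial-fraction decomposition: 367/(220*(r + 5)) - 113/(144*(r + 3)) + 1/(42*(r + 1)) - 589/(240*(r - 5)) + 2458/(693*(r - 6)).
Integrate each term: A/(r−a) contributes A·log|r−a|.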